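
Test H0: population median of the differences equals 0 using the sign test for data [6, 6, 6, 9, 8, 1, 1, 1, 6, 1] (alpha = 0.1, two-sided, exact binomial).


Step 1: Discard zero differences. Original n = 10; n_eff = number of nonzero differences = 10.
Nonzero differences (with sign): +6, +6, +6, +9, +8, +1, +1, +1, +6, +1
Step 2: Count signs: positive = 10, negative = 0.
Step 3: Under H0: P(positive) = 0.5, so the number of positives S ~ Bin(10, 0.5).
Step 4: Two-sided exact p-value = sum of Bin(10,0.5) probabilities at or below the observed probability = 0.001953.
Step 5: alpha = 0.1. reject H0.

n_eff = 10, pos = 10, neg = 0, p = 0.001953, reject H0.


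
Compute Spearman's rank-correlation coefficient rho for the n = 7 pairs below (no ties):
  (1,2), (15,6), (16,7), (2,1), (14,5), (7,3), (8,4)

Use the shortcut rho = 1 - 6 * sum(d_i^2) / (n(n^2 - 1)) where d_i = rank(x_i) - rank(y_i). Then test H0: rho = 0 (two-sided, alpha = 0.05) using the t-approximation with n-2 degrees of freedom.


Step 1: Rank x and y separately (midranks; no ties here).
rank(x): 1->1, 15->6, 16->7, 2->2, 14->5, 7->3, 8->4
rank(y): 2->2, 6->6, 7->7, 1->1, 5->5, 3->3, 4->4
Step 2: d_i = R_x(i) - R_y(i); compute d_i^2.
  (1-2)^2=1, (6-6)^2=0, (7-7)^2=0, (2-1)^2=1, (5-5)^2=0, (3-3)^2=0, (4-4)^2=0
sum(d^2) = 2.
Step 3: rho = 1 - 6*2 / (7*(7^2 - 1)) = 1 - 12/336 = 0.964286.
Step 4: Under H0, t = rho * sqrt((n-2)/(1-rho^2)) = 8.1408 ~ t(5).
Step 5: Two-sided p-value from the t-distribution with 5 df = 0.000454.
Step 6: alpha = 0.05. reject H0.

rho = 0.9643, p = 0.000454, reject H0 at alpha = 0.05.


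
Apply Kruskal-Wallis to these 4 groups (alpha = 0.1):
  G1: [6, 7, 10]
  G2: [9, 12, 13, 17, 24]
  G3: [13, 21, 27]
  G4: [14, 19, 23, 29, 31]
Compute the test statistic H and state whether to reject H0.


Step 1: Combine all N = 16 observations and assign midranks.
sorted (value, group, rank): (6,G1,1), (7,G1,2), (9,G2,3), (10,G1,4), (12,G2,5), (13,G2,6.5), (13,G3,6.5), (14,G4,8), (17,G2,9), (19,G4,10), (21,G3,11), (23,G4,12), (24,G2,13), (27,G3,14), (29,G4,15), (31,G4,16)
Step 2: Sum ranks within each group.
R_1 = 7 (n_1 = 3)
R_2 = 36.5 (n_2 = 5)
R_3 = 31.5 (n_3 = 3)
R_4 = 61 (n_4 = 5)
Step 3: H = 12/(N(N+1)) * sum(R_i^2/n_i) - 3(N+1)
     = 12/(16*17) * (7^2/3 + 36.5^2/5 + 31.5^2/3 + 61^2/5) - 3*17
     = 0.044118 * 1357.73 - 51
     = 8.900000.
Step 4: Ties present; correction factor C = 1 - 6/(16^3 - 16) = 0.998529. Corrected H = 8.900000 / 0.998529 = 8.913108.
Step 5: Under H0, H ~ chi^2(3); p-value = 0.030469.
Step 6: alpha = 0.1. reject H0.

H = 8.9131, df = 3, p = 0.030469, reject H0.


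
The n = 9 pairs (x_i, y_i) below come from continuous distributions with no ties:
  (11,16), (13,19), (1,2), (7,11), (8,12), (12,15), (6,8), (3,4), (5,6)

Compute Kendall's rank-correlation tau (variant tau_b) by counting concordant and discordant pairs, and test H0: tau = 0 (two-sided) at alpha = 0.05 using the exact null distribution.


Step 1: Enumerate the 36 unordered pairs (i,j) with i<j and classify each by sign(x_j-x_i) * sign(y_j-y_i).
  (1,2):dx=+2,dy=+3->C; (1,3):dx=-10,dy=-14->C; (1,4):dx=-4,dy=-5->C; (1,5):dx=-3,dy=-4->C
  (1,6):dx=+1,dy=-1->D; (1,7):dx=-5,dy=-8->C; (1,8):dx=-8,dy=-12->C; (1,9):dx=-6,dy=-10->C
  (2,3):dx=-12,dy=-17->C; (2,4):dx=-6,dy=-8->C; (2,5):dx=-5,dy=-7->C; (2,6):dx=-1,dy=-4->C
  (2,7):dx=-7,dy=-11->C; (2,8):dx=-10,dy=-15->C; (2,9):dx=-8,dy=-13->C; (3,4):dx=+6,dy=+9->C
  (3,5):dx=+7,dy=+10->C; (3,6):dx=+11,dy=+13->C; (3,7):dx=+5,dy=+6->C; (3,8):dx=+2,dy=+2->C
  (3,9):dx=+4,dy=+4->C; (4,5):dx=+1,dy=+1->C; (4,6):dx=+5,dy=+4->C; (4,7):dx=-1,dy=-3->C
  (4,8):dx=-4,dy=-7->C; (4,9):dx=-2,dy=-5->C; (5,6):dx=+4,dy=+3->C; (5,7):dx=-2,dy=-4->C
  (5,8):dx=-5,dy=-8->C; (5,9):dx=-3,dy=-6->C; (6,7):dx=-6,dy=-7->C; (6,8):dx=-9,dy=-11->C
  (6,9):dx=-7,dy=-9->C; (7,8):dx=-3,dy=-4->C; (7,9):dx=-1,dy=-2->C; (8,9):dx=+2,dy=+2->C
Step 2: C = 35, D = 1, total pairs = 36.
Step 3: tau = (C - D)/(n(n-1)/2) = (35 - 1)/36 = 0.944444.
Step 4: Exact two-sided p-value (enumerate n! = 362880 permutations of y under H0): p = 0.000050.
Step 5: alpha = 0.05. reject H0.

tau_b = 0.9444 (C=35, D=1), p = 0.000050, reject H0.


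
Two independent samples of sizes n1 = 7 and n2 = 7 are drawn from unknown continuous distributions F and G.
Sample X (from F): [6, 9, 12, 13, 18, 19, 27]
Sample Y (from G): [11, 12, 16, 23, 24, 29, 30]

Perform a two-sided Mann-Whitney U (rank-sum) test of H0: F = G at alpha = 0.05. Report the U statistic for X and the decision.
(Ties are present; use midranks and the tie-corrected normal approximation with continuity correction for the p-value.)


Step 1: Combine and sort all 14 observations; assign midranks.
sorted (value, group): (6,X), (9,X), (11,Y), (12,X), (12,Y), (13,X), (16,Y), (18,X), (19,X), (23,Y), (24,Y), (27,X), (29,Y), (30,Y)
ranks: 6->1, 9->2, 11->3, 12->4.5, 12->4.5, 13->6, 16->7, 18->8, 19->9, 23->10, 24->11, 27->12, 29->13, 30->14
Step 2: Rank sum for X: R1 = 1 + 2 + 4.5 + 6 + 8 + 9 + 12 = 42.5.
Step 3: U_X = R1 - n1(n1+1)/2 = 42.5 - 7*8/2 = 42.5 - 28 = 14.5.
       U_Y = n1*n2 - U_X = 49 - 14.5 = 34.5.
Step 4: Ties are present, so use the tie-corrected normal approximation (with continuity correction) for the p-value.
Step 5: p-value = 0.224289; compare to alpha = 0.05. fail to reject H0.

U_X = 14.5, p = 0.224289, fail to reject H0 at alpha = 0.05.


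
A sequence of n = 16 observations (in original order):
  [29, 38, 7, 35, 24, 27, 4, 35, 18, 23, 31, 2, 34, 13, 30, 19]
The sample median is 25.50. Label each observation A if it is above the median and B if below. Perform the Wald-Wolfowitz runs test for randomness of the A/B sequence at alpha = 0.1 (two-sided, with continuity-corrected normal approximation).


Step 1: Compute median = 25.50; label A = above, B = below.
Labels in order: AABABABABBABABAB  (n_A = 8, n_B = 8)
Step 2: Count runs R = 14.
Step 3: Under H0 (random ordering), E[R] = 2*n_A*n_B/(n_A+n_B) + 1 = 2*8*8/16 + 1 = 9.0000.
        Var[R] = 2*n_A*n_B*(2*n_A*n_B - n_A - n_B) / ((n_A+n_B)^2 * (n_A+n_B-1)) = 14336/3840 = 3.7333.
        SD[R] = 1.9322.
Step 4: Continuity-corrected z = (R - 0.5 - E[R]) / SD[R] = (14 - 0.5 - 9.0000) / 1.9322 = 2.3290.
Step 5: Two-sided p-value via normal approximation = 2*(1 - Phi(|z|)) = 0.019861.
Step 6: alpha = 0.1. reject H0.

R = 14, z = 2.3290, p = 0.019861, reject H0.


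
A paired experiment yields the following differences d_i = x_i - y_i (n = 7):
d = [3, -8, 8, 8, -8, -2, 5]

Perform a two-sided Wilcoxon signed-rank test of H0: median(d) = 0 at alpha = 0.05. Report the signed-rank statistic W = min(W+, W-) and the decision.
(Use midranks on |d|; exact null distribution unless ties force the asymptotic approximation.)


Step 1: Drop any zero differences (none here) and take |d_i|.
|d| = [3, 8, 8, 8, 8, 2, 5]
Step 2: Midrank |d_i| (ties get averaged ranks).
ranks: |3|->2, |8|->5.5, |8|->5.5, |8|->5.5, |8|->5.5, |2|->1, |5|->3
Step 3: Attach original signs; sum ranks with positive sign and with negative sign.
W+ = 2 + 5.5 + 5.5 + 3 = 16
W- = 5.5 + 5.5 + 1 = 12
(Check: W+ + W- = 28 should equal n(n+1)/2 = 28.)
Step 4: Test statistic W = min(W+, W-) = 12.
Step 5: Ties in |d|, so use the tie-corrected normal approximation.
        E[W] = n(n+1)/4 = 7*8/4 = 14.
        Tie groups: |d|=8 (t=4); sum(t^3 - t) = 60.
        Var[W] = n(n+1)(2n+1)/24 - sum(t^3-t)/48 = 840/24 - 60/48 = 33.75.
        z = (W - E[W]) / sqrt(Var[W]) = (12 - 14) / 5.8095 = -0.3443.
        Two-sided p = 2*Phi(z) = 0.730647.
Step 6: alpha = 0.05. fail to reject H0.

W+ = 16, W- = 12, W = min = 12, p = 0.730647, fail to reject H0.


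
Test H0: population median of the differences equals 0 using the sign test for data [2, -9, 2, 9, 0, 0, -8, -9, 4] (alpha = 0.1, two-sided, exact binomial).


Step 1: Discard zero differences. Original n = 9; n_eff = number of nonzero differences = 7.
Nonzero differences (with sign): +2, -9, +2, +9, -8, -9, +4
Step 2: Count signs: positive = 4, negative = 3.
Step 3: Under H0: P(positive) = 0.5, so the number of positives S ~ Bin(7, 0.5).
Step 4: Two-sided exact p-value = sum of Bin(7,0.5) probabilities at or below the observed probability = 1.000000.
Step 5: alpha = 0.1. fail to reject H0.

n_eff = 7, pos = 4, neg = 3, p = 1.000000, fail to reject H0.


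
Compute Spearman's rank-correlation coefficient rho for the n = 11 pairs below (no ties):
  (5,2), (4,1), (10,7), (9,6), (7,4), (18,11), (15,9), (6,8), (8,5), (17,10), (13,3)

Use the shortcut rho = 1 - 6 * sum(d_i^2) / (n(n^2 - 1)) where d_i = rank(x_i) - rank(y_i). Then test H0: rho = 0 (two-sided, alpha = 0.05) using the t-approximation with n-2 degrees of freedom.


Step 1: Rank x and y separately (midranks; no ties here).
rank(x): 5->2, 4->1, 10->7, 9->6, 7->4, 18->11, 15->9, 6->3, 8->5, 17->10, 13->8
rank(y): 2->2, 1->1, 7->7, 6->6, 4->4, 11->11, 9->9, 8->8, 5->5, 10->10, 3->3
Step 2: d_i = R_x(i) - R_y(i); compute d_i^2.
  (2-2)^2=0, (1-1)^2=0, (7-7)^2=0, (6-6)^2=0, (4-4)^2=0, (11-11)^2=0, (9-9)^2=0, (3-8)^2=25, (5-5)^2=0, (10-10)^2=0, (8-3)^2=25
sum(d^2) = 50.
Step 3: rho = 1 - 6*50 / (11*(11^2 - 1)) = 1 - 300/1320 = 0.772727.
Step 4: Under H0, t = rho * sqrt((n-2)/(1-rho^2)) = 3.6522 ~ t(9).
Step 5: Two-sided p-value from the t-distribution with 9 df = 0.005299.
Step 6: alpha = 0.05. reject H0.

rho = 0.7727, p = 0.005299, reject H0 at alpha = 0.05.


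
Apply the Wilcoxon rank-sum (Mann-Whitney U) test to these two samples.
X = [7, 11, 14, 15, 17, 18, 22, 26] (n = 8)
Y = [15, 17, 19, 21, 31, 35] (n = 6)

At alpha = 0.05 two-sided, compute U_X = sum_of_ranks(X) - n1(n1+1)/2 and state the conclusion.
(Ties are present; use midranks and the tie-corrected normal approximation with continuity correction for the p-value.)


Step 1: Combine and sort all 14 observations; assign midranks.
sorted (value, group): (7,X), (11,X), (14,X), (15,X), (15,Y), (17,X), (17,Y), (18,X), (19,Y), (21,Y), (22,X), (26,X), (31,Y), (35,Y)
ranks: 7->1, 11->2, 14->3, 15->4.5, 15->4.5, 17->6.5, 17->6.5, 18->8, 19->9, 21->10, 22->11, 26->12, 31->13, 35->14
Step 2: Rank sum for X: R1 = 1 + 2 + 3 + 4.5 + 6.5 + 8 + 11 + 12 = 48.
Step 3: U_X = R1 - n1(n1+1)/2 = 48 - 8*9/2 = 48 - 36 = 12.
       U_Y = n1*n2 - U_X = 48 - 12 = 36.
Step 4: Ties are present, so use the tie-corrected normal approximation (with continuity correction) for the p-value.
Step 5: p-value = 0.136773; compare to alpha = 0.05. fail to reject H0.

U_X = 12, p = 0.136773, fail to reject H0 at alpha = 0.05.


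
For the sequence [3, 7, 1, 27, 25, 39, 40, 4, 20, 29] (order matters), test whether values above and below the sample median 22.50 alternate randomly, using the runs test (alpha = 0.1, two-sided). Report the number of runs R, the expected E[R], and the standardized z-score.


Step 1: Compute median = 22.50; label A = above, B = below.
Labels in order: BBBAAAABBA  (n_A = 5, n_B = 5)
Step 2: Count runs R = 4.
Step 3: Under H0 (random ordering), E[R] = 2*n_A*n_B/(n_A+n_B) + 1 = 2*5*5/10 + 1 = 6.0000.
        Var[R] = 2*n_A*n_B*(2*n_A*n_B - n_A - n_B) / ((n_A+n_B)^2 * (n_A+n_B-1)) = 2000/900 = 2.2222.
        SD[R] = 1.4907.
Step 4: Continuity-corrected z = (R + 0.5 - E[R]) / SD[R] = (4 + 0.5 - 6.0000) / 1.4907 = -1.0062.
Step 5: Two-sided p-value via normal approximation = 2*(1 - Phi(|z|)) = 0.314305.
Step 6: alpha = 0.1. fail to reject H0.

R = 4, z = -1.0062, p = 0.314305, fail to reject H0.


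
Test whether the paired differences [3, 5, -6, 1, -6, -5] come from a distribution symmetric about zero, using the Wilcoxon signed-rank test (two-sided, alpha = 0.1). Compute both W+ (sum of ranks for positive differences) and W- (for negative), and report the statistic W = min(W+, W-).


Step 1: Drop any zero differences (none here) and take |d_i|.
|d| = [3, 5, 6, 1, 6, 5]
Step 2: Midrank |d_i| (ties get averaged ranks).
ranks: |3|->2, |5|->3.5, |6|->5.5, |1|->1, |6|->5.5, |5|->3.5
Step 3: Attach original signs; sum ranks with positive sign and with negative sign.
W+ = 2 + 3.5 + 1 = 6.5
W- = 5.5 + 5.5 + 3.5 = 14.5
(Check: W+ + W- = 21 should equal n(n+1)/2 = 21.)
Step 4: Test statistic W = min(W+, W-) = 6.5.
Step 5: Ties in |d|, so use the tie-corrected normal approximation.
        E[W] = n(n+1)/4 = 6*7/4 = 10.5.
        Tie groups: |d|=5 (t=2), |d|=6 (t=2); sum(t^3 - t) = 12.
        Var[W] = n(n+1)(2n+1)/24 - sum(t^3-t)/48 = 546/24 - 12/48 = 22.5.
        z = (W - E[W]) / sqrt(Var[W]) = (6.5 - 10.5) / 4.7434 = -0.8433.
        Two-sided p = 2*Phi(z) = 0.399075.
Step 6: alpha = 0.1. fail to reject H0.

W+ = 6.5, W- = 14.5, W = min = 6.5, p = 0.399075, fail to reject H0.


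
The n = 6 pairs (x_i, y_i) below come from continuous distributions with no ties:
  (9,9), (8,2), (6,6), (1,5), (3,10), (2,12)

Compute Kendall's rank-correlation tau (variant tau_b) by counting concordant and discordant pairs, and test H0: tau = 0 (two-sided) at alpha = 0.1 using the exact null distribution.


Step 1: Enumerate the 15 unordered pairs (i,j) with i<j and classify each by sign(x_j-x_i) * sign(y_j-y_i).
  (1,2):dx=-1,dy=-7->C; (1,3):dx=-3,dy=-3->C; (1,4):dx=-8,dy=-4->C; (1,5):dx=-6,dy=+1->D
  (1,6):dx=-7,dy=+3->D; (2,3):dx=-2,dy=+4->D; (2,4):dx=-7,dy=+3->D; (2,5):dx=-5,dy=+8->D
  (2,6):dx=-6,dy=+10->D; (3,4):dx=-5,dy=-1->C; (3,5):dx=-3,dy=+4->D; (3,6):dx=-4,dy=+6->D
  (4,5):dx=+2,dy=+5->C; (4,6):dx=+1,dy=+7->C; (5,6):dx=-1,dy=+2->D
Step 2: C = 6, D = 9, total pairs = 15.
Step 3: tau = (C - D)/(n(n-1)/2) = (6 - 9)/15 = -0.200000.
Step 4: Exact two-sided p-value (enumerate n! = 720 permutations of y under H0): p = 0.719444.
Step 5: alpha = 0.1. fail to reject H0.

tau_b = -0.2000 (C=6, D=9), p = 0.719444, fail to reject H0.


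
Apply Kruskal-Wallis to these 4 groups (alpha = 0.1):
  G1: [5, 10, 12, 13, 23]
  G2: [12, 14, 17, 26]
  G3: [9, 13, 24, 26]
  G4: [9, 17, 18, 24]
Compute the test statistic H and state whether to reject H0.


Step 1: Combine all N = 17 observations and assign midranks.
sorted (value, group, rank): (5,G1,1), (9,G3,2.5), (9,G4,2.5), (10,G1,4), (12,G1,5.5), (12,G2,5.5), (13,G1,7.5), (13,G3,7.5), (14,G2,9), (17,G2,10.5), (17,G4,10.5), (18,G4,12), (23,G1,13), (24,G3,14.5), (24,G4,14.5), (26,G2,16.5), (26,G3,16.5)
Step 2: Sum ranks within each group.
R_1 = 31 (n_1 = 5)
R_2 = 41.5 (n_2 = 4)
R_3 = 41 (n_3 = 4)
R_4 = 39.5 (n_4 = 4)
Step 3: H = 12/(N(N+1)) * sum(R_i^2/n_i) - 3(N+1)
     = 12/(17*18) * (31^2/5 + 41.5^2/4 + 41^2/4 + 39.5^2/4) - 3*18
     = 0.039216 * 1433.08 - 54
     = 2.199020.
Step 4: Ties present; correction factor C = 1 - 36/(17^3 - 17) = 0.992647. Corrected H = 2.199020 / 0.992647 = 2.215309.
Step 5: Under H0, H ~ chi^2(3); p-value = 0.528939.
Step 6: alpha = 0.1. fail to reject H0.

H = 2.2153, df = 3, p = 0.528939, fail to reject H0.


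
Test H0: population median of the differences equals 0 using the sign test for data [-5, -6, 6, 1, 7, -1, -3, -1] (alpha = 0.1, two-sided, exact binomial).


Step 1: Discard zero differences. Original n = 8; n_eff = number of nonzero differences = 8.
Nonzero differences (with sign): -5, -6, +6, +1, +7, -1, -3, -1
Step 2: Count signs: positive = 3, negative = 5.
Step 3: Under H0: P(positive) = 0.5, so the number of positives S ~ Bin(8, 0.5).
Step 4: Two-sided exact p-value = sum of Bin(8,0.5) probabilities at or below the observed probability = 0.726562.
Step 5: alpha = 0.1. fail to reject H0.

n_eff = 8, pos = 3, neg = 5, p = 0.726562, fail to reject H0.


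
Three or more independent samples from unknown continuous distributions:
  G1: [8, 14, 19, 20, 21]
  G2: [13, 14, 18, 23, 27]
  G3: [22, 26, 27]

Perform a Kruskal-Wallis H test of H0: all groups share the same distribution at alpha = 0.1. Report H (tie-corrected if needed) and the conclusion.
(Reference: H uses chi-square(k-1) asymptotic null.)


Step 1: Combine all N = 13 observations and assign midranks.
sorted (value, group, rank): (8,G1,1), (13,G2,2), (14,G1,3.5), (14,G2,3.5), (18,G2,5), (19,G1,6), (20,G1,7), (21,G1,8), (22,G3,9), (23,G2,10), (26,G3,11), (27,G2,12.5), (27,G3,12.5)
Step 2: Sum ranks within each group.
R_1 = 25.5 (n_1 = 5)
R_2 = 33 (n_2 = 5)
R_3 = 32.5 (n_3 = 3)
Step 3: H = 12/(N(N+1)) * sum(R_i^2/n_i) - 3(N+1)
     = 12/(13*14) * (25.5^2/5 + 33^2/5 + 32.5^2/3) - 3*14
     = 0.065934 * 699.933 - 42
     = 4.149451.
Step 4: Ties present; correction factor C = 1 - 12/(13^3 - 13) = 0.994505. Corrected H = 4.149451 / 0.994505 = 4.172376.
Step 5: Under H0, H ~ chi^2(2); p-value = 0.124160.
Step 6: alpha = 0.1. fail to reject H0.

H = 4.1724, df = 2, p = 0.124160, fail to reject H0.


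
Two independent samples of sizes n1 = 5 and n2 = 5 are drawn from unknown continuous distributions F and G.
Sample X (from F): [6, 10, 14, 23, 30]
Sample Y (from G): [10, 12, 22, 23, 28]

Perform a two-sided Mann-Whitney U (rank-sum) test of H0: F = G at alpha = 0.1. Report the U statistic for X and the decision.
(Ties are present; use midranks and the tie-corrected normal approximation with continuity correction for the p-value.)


Step 1: Combine and sort all 10 observations; assign midranks.
sorted (value, group): (6,X), (10,X), (10,Y), (12,Y), (14,X), (22,Y), (23,X), (23,Y), (28,Y), (30,X)
ranks: 6->1, 10->2.5, 10->2.5, 12->4, 14->5, 22->6, 23->7.5, 23->7.5, 28->9, 30->10
Step 2: Rank sum for X: R1 = 1 + 2.5 + 5 + 7.5 + 10 = 26.
Step 3: U_X = R1 - n1(n1+1)/2 = 26 - 5*6/2 = 26 - 15 = 11.
       U_Y = n1*n2 - U_X = 25 - 11 = 14.
Step 4: Ties are present, so use the tie-corrected normal approximation (with continuity correction) for the p-value.
Step 5: p-value = 0.833534; compare to alpha = 0.1. fail to reject H0.

U_X = 11, p = 0.833534, fail to reject H0 at alpha = 0.1.


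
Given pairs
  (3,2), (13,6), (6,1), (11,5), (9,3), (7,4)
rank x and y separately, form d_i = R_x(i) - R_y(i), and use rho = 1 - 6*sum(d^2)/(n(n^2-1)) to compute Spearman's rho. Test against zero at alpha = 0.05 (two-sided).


Step 1: Rank x and y separately (midranks; no ties here).
rank(x): 3->1, 13->6, 6->2, 11->5, 9->4, 7->3
rank(y): 2->2, 6->6, 1->1, 5->5, 3->3, 4->4
Step 2: d_i = R_x(i) - R_y(i); compute d_i^2.
  (1-2)^2=1, (6-6)^2=0, (2-1)^2=1, (5-5)^2=0, (4-3)^2=1, (3-4)^2=1
sum(d^2) = 4.
Step 3: rho = 1 - 6*4 / (6*(6^2 - 1)) = 1 - 24/210 = 0.885714.
Step 4: Under H0, t = rho * sqrt((n-2)/(1-rho^2)) = 3.8158 ~ t(4).
Step 5: Two-sided p-value from the t-distribution with 4 df = 0.018845.
Step 6: alpha = 0.05. reject H0.

rho = 0.8857, p = 0.018845, reject H0 at alpha = 0.05.


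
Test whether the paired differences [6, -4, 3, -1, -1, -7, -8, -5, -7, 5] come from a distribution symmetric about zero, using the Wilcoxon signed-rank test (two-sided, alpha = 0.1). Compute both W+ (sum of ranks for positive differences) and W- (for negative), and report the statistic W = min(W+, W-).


Step 1: Drop any zero differences (none here) and take |d_i|.
|d| = [6, 4, 3, 1, 1, 7, 8, 5, 7, 5]
Step 2: Midrank |d_i| (ties get averaged ranks).
ranks: |6|->7, |4|->4, |3|->3, |1|->1.5, |1|->1.5, |7|->8.5, |8|->10, |5|->5.5, |7|->8.5, |5|->5.5
Step 3: Attach original signs; sum ranks with positive sign and with negative sign.
W+ = 7 + 3 + 5.5 = 15.5
W- = 4 + 1.5 + 1.5 + 8.5 + 10 + 5.5 + 8.5 = 39.5
(Check: W+ + W- = 55 should equal n(n+1)/2 = 55.)
Step 4: Test statistic W = min(W+, W-) = 15.5.
Step 5: Ties in |d|, so use the tie-corrected normal approximation.
        E[W] = n(n+1)/4 = 10*11/4 = 27.5.
        Tie groups: |d|=1 (t=2), |d|=5 (t=2), |d|=7 (t=2); sum(t^3 - t) = 18.
        Var[W] = n(n+1)(2n+1)/24 - sum(t^3-t)/48 = 2310/24 - 18/48 = 95.875.
        z = (W - E[W]) / sqrt(Var[W]) = (15.5 - 27.5) / 9.7916 = -1.2255.
        Two-sided p = 2*Phi(z) = 0.220371.
Step 6: alpha = 0.1. fail to reject H0.

W+ = 15.5, W- = 39.5, W = min = 15.5, p = 0.220371, fail to reject H0.


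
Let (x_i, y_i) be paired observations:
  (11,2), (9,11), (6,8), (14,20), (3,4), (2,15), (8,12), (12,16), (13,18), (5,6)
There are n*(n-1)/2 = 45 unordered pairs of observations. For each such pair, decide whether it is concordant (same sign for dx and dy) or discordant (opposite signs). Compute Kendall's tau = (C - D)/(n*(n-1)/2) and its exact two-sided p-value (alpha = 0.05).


Step 1: Enumerate the 45 unordered pairs (i,j) with i<j and classify each by sign(x_j-x_i) * sign(y_j-y_i).
  (1,2):dx=-2,dy=+9->D; (1,3):dx=-5,dy=+6->D; (1,4):dx=+3,dy=+18->C; (1,5):dx=-8,dy=+2->D
  (1,6):dx=-9,dy=+13->D; (1,7):dx=-3,dy=+10->D; (1,8):dx=+1,dy=+14->C; (1,9):dx=+2,dy=+16->C
  (1,10):dx=-6,dy=+4->D; (2,3):dx=-3,dy=-3->C; (2,4):dx=+5,dy=+9->C; (2,5):dx=-6,dy=-7->C
  (2,6):dx=-7,dy=+4->D; (2,7):dx=-1,dy=+1->D; (2,8):dx=+3,dy=+5->C; (2,9):dx=+4,dy=+7->C
  (2,10):dx=-4,dy=-5->C; (3,4):dx=+8,dy=+12->C; (3,5):dx=-3,dy=-4->C; (3,6):dx=-4,dy=+7->D
  (3,7):dx=+2,dy=+4->C; (3,8):dx=+6,dy=+8->C; (3,9):dx=+7,dy=+10->C; (3,10):dx=-1,dy=-2->C
  (4,5):dx=-11,dy=-16->C; (4,6):dx=-12,dy=-5->C; (4,7):dx=-6,dy=-8->C; (4,8):dx=-2,dy=-4->C
  (4,9):dx=-1,dy=-2->C; (4,10):dx=-9,dy=-14->C; (5,6):dx=-1,dy=+11->D; (5,7):dx=+5,dy=+8->C
  (5,8):dx=+9,dy=+12->C; (5,9):dx=+10,dy=+14->C; (5,10):dx=+2,dy=+2->C; (6,7):dx=+6,dy=-3->D
  (6,8):dx=+10,dy=+1->C; (6,9):dx=+11,dy=+3->C; (6,10):dx=+3,dy=-9->D; (7,8):dx=+4,dy=+4->C
  (7,9):dx=+5,dy=+6->C; (7,10):dx=-3,dy=-6->C; (8,9):dx=+1,dy=+2->C; (8,10):dx=-7,dy=-10->C
  (9,10):dx=-8,dy=-12->C
Step 2: C = 33, D = 12, total pairs = 45.
Step 3: tau = (C - D)/(n(n-1)/2) = (33 - 12)/45 = 0.466667.
Step 4: Exact two-sided p-value (enumerate n! = 3628800 permutations of y under H0): p = 0.072550.
Step 5: alpha = 0.05. fail to reject H0.

tau_b = 0.4667 (C=33, D=12), p = 0.072550, fail to reject H0.


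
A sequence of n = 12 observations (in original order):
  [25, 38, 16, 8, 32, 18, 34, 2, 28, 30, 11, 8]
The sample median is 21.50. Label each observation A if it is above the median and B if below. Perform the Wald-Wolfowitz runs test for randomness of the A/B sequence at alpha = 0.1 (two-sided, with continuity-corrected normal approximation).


Step 1: Compute median = 21.50; label A = above, B = below.
Labels in order: AABBABABAABB  (n_A = 6, n_B = 6)
Step 2: Count runs R = 8.
Step 3: Under H0 (random ordering), E[R] = 2*n_A*n_B/(n_A+n_B) + 1 = 2*6*6/12 + 1 = 7.0000.
        Var[R] = 2*n_A*n_B*(2*n_A*n_B - n_A - n_B) / ((n_A+n_B)^2 * (n_A+n_B-1)) = 4320/1584 = 2.7273.
        SD[R] = 1.6514.
Step 4: Continuity-corrected z = (R - 0.5 - E[R]) / SD[R] = (8 - 0.5 - 7.0000) / 1.6514 = 0.3028.
Step 5: Two-sided p-value via normal approximation = 2*(1 - Phi(|z|)) = 0.762069.
Step 6: alpha = 0.1. fail to reject H0.

R = 8, z = 0.3028, p = 0.762069, fail to reject H0.


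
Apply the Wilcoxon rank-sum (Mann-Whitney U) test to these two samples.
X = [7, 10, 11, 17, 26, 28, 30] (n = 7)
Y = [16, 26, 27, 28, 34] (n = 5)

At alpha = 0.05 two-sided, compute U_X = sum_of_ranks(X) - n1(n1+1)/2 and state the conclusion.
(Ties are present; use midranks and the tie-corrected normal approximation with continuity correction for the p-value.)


Step 1: Combine and sort all 12 observations; assign midranks.
sorted (value, group): (7,X), (10,X), (11,X), (16,Y), (17,X), (26,X), (26,Y), (27,Y), (28,X), (28,Y), (30,X), (34,Y)
ranks: 7->1, 10->2, 11->3, 16->4, 17->5, 26->6.5, 26->6.5, 27->8, 28->9.5, 28->9.5, 30->11, 34->12
Step 2: Rank sum for X: R1 = 1 + 2 + 3 + 5 + 6.5 + 9.5 + 11 = 38.
Step 3: U_X = R1 - n1(n1+1)/2 = 38 - 7*8/2 = 38 - 28 = 10.
       U_Y = n1*n2 - U_X = 35 - 10 = 25.
Step 4: Ties are present, so use the tie-corrected normal approximation (with continuity correction) for the p-value.
Step 5: p-value = 0.253956; compare to alpha = 0.05. fail to reject H0.

U_X = 10, p = 0.253956, fail to reject H0 at alpha = 0.05.


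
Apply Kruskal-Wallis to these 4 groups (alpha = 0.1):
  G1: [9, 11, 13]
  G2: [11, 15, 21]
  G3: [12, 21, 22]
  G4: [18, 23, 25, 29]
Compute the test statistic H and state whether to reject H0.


Step 1: Combine all N = 13 observations and assign midranks.
sorted (value, group, rank): (9,G1,1), (11,G1,2.5), (11,G2,2.5), (12,G3,4), (13,G1,5), (15,G2,6), (18,G4,7), (21,G2,8.5), (21,G3,8.5), (22,G3,10), (23,G4,11), (25,G4,12), (29,G4,13)
Step 2: Sum ranks within each group.
R_1 = 8.5 (n_1 = 3)
R_2 = 17 (n_2 = 3)
R_3 = 22.5 (n_3 = 3)
R_4 = 43 (n_4 = 4)
Step 3: H = 12/(N(N+1)) * sum(R_i^2/n_i) - 3(N+1)
     = 12/(13*14) * (8.5^2/3 + 17^2/3 + 22.5^2/3 + 43^2/4) - 3*14
     = 0.065934 * 751.417 - 42
     = 7.543956.
Step 4: Ties present; correction factor C = 1 - 12/(13^3 - 13) = 0.994505. Corrected H = 7.543956 / 0.994505 = 7.585635.
Step 5: Under H0, H ~ chi^2(3); p-value = 0.055398.
Step 6: alpha = 0.1. reject H0.

H = 7.5856, df = 3, p = 0.055398, reject H0.


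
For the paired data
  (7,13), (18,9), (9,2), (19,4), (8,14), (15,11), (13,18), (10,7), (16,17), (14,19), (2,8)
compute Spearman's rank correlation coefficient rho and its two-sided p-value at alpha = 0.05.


Step 1: Rank x and y separately (midranks; no ties here).
rank(x): 7->2, 18->10, 9->4, 19->11, 8->3, 15->8, 13->6, 10->5, 16->9, 14->7, 2->1
rank(y): 13->7, 9->5, 2->1, 4->2, 14->8, 11->6, 18->10, 7->3, 17->9, 19->11, 8->4
Step 2: d_i = R_x(i) - R_y(i); compute d_i^2.
  (2-7)^2=25, (10-5)^2=25, (4-1)^2=9, (11-2)^2=81, (3-8)^2=25, (8-6)^2=4, (6-10)^2=16, (5-3)^2=4, (9-9)^2=0, (7-11)^2=16, (1-4)^2=9
sum(d^2) = 214.
Step 3: rho = 1 - 6*214 / (11*(11^2 - 1)) = 1 - 1284/1320 = 0.027273.
Step 4: Under H0, t = rho * sqrt((n-2)/(1-rho^2)) = 0.0818 ~ t(9).
Step 5: Two-sided p-value from the t-distribution with 9 df = 0.936558.
Step 6: alpha = 0.05. fail to reject H0.

rho = 0.0273, p = 0.936558, fail to reject H0 at alpha = 0.05.


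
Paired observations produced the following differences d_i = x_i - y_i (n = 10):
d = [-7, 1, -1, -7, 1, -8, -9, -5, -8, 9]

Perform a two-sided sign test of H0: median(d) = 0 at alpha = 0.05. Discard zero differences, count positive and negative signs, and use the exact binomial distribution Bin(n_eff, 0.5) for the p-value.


Step 1: Discard zero differences. Original n = 10; n_eff = number of nonzero differences = 10.
Nonzero differences (with sign): -7, +1, -1, -7, +1, -8, -9, -5, -8, +9
Step 2: Count signs: positive = 3, negative = 7.
Step 3: Under H0: P(positive) = 0.5, so the number of positives S ~ Bin(10, 0.5).
Step 4: Two-sided exact p-value = sum of Bin(10,0.5) probabilities at or below the observed probability = 0.343750.
Step 5: alpha = 0.05. fail to reject H0.

n_eff = 10, pos = 3, neg = 7, p = 0.343750, fail to reject H0.


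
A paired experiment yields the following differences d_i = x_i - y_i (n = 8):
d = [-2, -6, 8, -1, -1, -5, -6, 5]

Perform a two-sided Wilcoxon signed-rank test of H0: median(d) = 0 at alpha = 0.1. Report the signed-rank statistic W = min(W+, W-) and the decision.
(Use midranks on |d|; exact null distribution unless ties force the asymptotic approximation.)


Step 1: Drop any zero differences (none here) and take |d_i|.
|d| = [2, 6, 8, 1, 1, 5, 6, 5]
Step 2: Midrank |d_i| (ties get averaged ranks).
ranks: |2|->3, |6|->6.5, |8|->8, |1|->1.5, |1|->1.5, |5|->4.5, |6|->6.5, |5|->4.5
Step 3: Attach original signs; sum ranks with positive sign and with negative sign.
W+ = 8 + 4.5 = 12.5
W- = 3 + 6.5 + 1.5 + 1.5 + 4.5 + 6.5 = 23.5
(Check: W+ + W- = 36 should equal n(n+1)/2 = 36.)
Step 4: Test statistic W = min(W+, W-) = 12.5.
Step 5: Ties in |d|, so use the tie-corrected normal approximation.
        E[W] = n(n+1)/4 = 8*9/4 = 18.
        Tie groups: |d|=1 (t=2), |d|=5 (t=2), |d|=6 (t=2); sum(t^3 - t) = 18.
        Var[W] = n(n+1)(2n+1)/24 - sum(t^3-t)/48 = 1224/24 - 18/48 = 50.625.
        z = (W - E[W]) / sqrt(Var[W]) = (12.5 - 18) / 7.1151 = -0.7730.
        Two-sided p = 2*Phi(z) = 0.439522.
Step 6: alpha = 0.1. fail to reject H0.

W+ = 12.5, W- = 23.5, W = min = 12.5, p = 0.439522, fail to reject H0.


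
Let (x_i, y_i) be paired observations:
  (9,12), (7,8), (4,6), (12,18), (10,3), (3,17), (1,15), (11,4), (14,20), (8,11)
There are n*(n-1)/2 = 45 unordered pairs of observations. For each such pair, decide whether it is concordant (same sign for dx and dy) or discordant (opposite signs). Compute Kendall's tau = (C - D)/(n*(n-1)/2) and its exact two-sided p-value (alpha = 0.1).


Step 1: Enumerate the 45 unordered pairs (i,j) with i<j and classify each by sign(x_j-x_i) * sign(y_j-y_i).
  (1,2):dx=-2,dy=-4->C; (1,3):dx=-5,dy=-6->C; (1,4):dx=+3,dy=+6->C; (1,5):dx=+1,dy=-9->D
  (1,6):dx=-6,dy=+5->D; (1,7):dx=-8,dy=+3->D; (1,8):dx=+2,dy=-8->D; (1,9):dx=+5,dy=+8->C
  (1,10):dx=-1,dy=-1->C; (2,3):dx=-3,dy=-2->C; (2,4):dx=+5,dy=+10->C; (2,5):dx=+3,dy=-5->D
  (2,6):dx=-4,dy=+9->D; (2,7):dx=-6,dy=+7->D; (2,8):dx=+4,dy=-4->D; (2,9):dx=+7,dy=+12->C
  (2,10):dx=+1,dy=+3->C; (3,4):dx=+8,dy=+12->C; (3,5):dx=+6,dy=-3->D; (3,6):dx=-1,dy=+11->D
  (3,7):dx=-3,dy=+9->D; (3,8):dx=+7,dy=-2->D; (3,9):dx=+10,dy=+14->C; (3,10):dx=+4,dy=+5->C
  (4,5):dx=-2,dy=-15->C; (4,6):dx=-9,dy=-1->C; (4,7):dx=-11,dy=-3->C; (4,8):dx=-1,dy=-14->C
  (4,9):dx=+2,dy=+2->C; (4,10):dx=-4,dy=-7->C; (5,6):dx=-7,dy=+14->D; (5,7):dx=-9,dy=+12->D
  (5,8):dx=+1,dy=+1->C; (5,9):dx=+4,dy=+17->C; (5,10):dx=-2,dy=+8->D; (6,7):dx=-2,dy=-2->C
  (6,8):dx=+8,dy=-13->D; (6,9):dx=+11,dy=+3->C; (6,10):dx=+5,dy=-6->D; (7,8):dx=+10,dy=-11->D
  (7,9):dx=+13,dy=+5->C; (7,10):dx=+7,dy=-4->D; (8,9):dx=+3,dy=+16->C; (8,10):dx=-3,dy=+7->D
  (9,10):dx=-6,dy=-9->C
Step 2: C = 25, D = 20, total pairs = 45.
Step 3: tau = (C - D)/(n(n-1)/2) = (25 - 20)/45 = 0.111111.
Step 4: Exact two-sided p-value (enumerate n! = 3628800 permutations of y under H0): p = 0.727490.
Step 5: alpha = 0.1. fail to reject H0.

tau_b = 0.1111 (C=25, D=20), p = 0.727490, fail to reject H0.


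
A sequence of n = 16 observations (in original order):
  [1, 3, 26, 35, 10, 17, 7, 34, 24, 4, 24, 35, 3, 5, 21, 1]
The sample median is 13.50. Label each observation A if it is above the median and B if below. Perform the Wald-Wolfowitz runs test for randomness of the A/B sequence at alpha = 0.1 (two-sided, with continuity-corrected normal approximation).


Step 1: Compute median = 13.50; label A = above, B = below.
Labels in order: BBAABABAABAABBAB  (n_A = 8, n_B = 8)
Step 2: Count runs R = 11.
Step 3: Under H0 (random ordering), E[R] = 2*n_A*n_B/(n_A+n_B) + 1 = 2*8*8/16 + 1 = 9.0000.
        Var[R] = 2*n_A*n_B*(2*n_A*n_B - n_A - n_B) / ((n_A+n_B)^2 * (n_A+n_B-1)) = 14336/3840 = 3.7333.
        SD[R] = 1.9322.
Step 4: Continuity-corrected z = (R - 0.5 - E[R]) / SD[R] = (11 - 0.5 - 9.0000) / 1.9322 = 0.7763.
Step 5: Two-sided p-value via normal approximation = 2*(1 - Phi(|z|)) = 0.437558.
Step 6: alpha = 0.1. fail to reject H0.

R = 11, z = 0.7763, p = 0.437558, fail to reject H0.


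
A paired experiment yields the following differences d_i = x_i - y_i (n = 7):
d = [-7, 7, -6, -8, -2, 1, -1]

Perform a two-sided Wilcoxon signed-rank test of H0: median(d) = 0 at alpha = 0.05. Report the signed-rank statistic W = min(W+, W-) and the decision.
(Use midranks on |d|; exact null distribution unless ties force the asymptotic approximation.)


Step 1: Drop any zero differences (none here) and take |d_i|.
|d| = [7, 7, 6, 8, 2, 1, 1]
Step 2: Midrank |d_i| (ties get averaged ranks).
ranks: |7|->5.5, |7|->5.5, |6|->4, |8|->7, |2|->3, |1|->1.5, |1|->1.5
Step 3: Attach original signs; sum ranks with positive sign and with negative sign.
W+ = 5.5 + 1.5 = 7
W- = 5.5 + 4 + 7 + 3 + 1.5 = 21
(Check: W+ + W- = 28 should equal n(n+1)/2 = 28.)
Step 4: Test statistic W = min(W+, W-) = 7.
Step 5: Ties in |d|, so use the tie-corrected normal approximation.
        E[W] = n(n+1)/4 = 7*8/4 = 14.
        Tie groups: |d|=1 (t=2), |d|=7 (t=2); sum(t^3 - t) = 12.
        Var[W] = n(n+1)(2n+1)/24 - sum(t^3-t)/48 = 840/24 - 12/48 = 34.75.
        z = (W - E[W]) / sqrt(Var[W]) = (7 - 14) / 5.8949 = -1.1875.
        Two-sided p = 2*Phi(z) = 0.235044.
Step 6: alpha = 0.05. fail to reject H0.

W+ = 7, W- = 21, W = min = 7, p = 0.235044, fail to reject H0.


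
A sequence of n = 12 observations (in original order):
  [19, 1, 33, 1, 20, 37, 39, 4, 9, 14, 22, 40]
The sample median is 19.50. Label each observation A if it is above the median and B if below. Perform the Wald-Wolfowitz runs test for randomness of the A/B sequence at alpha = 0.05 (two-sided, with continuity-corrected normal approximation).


Step 1: Compute median = 19.50; label A = above, B = below.
Labels in order: BBABAAABBBAA  (n_A = 6, n_B = 6)
Step 2: Count runs R = 6.
Step 3: Under H0 (random ordering), E[R] = 2*n_A*n_B/(n_A+n_B) + 1 = 2*6*6/12 + 1 = 7.0000.
        Var[R] = 2*n_A*n_B*(2*n_A*n_B - n_A - n_B) / ((n_A+n_B)^2 * (n_A+n_B-1)) = 4320/1584 = 2.7273.
        SD[R] = 1.6514.
Step 4: Continuity-corrected z = (R + 0.5 - E[R]) / SD[R] = (6 + 0.5 - 7.0000) / 1.6514 = -0.3028.
Step 5: Two-sided p-value via normal approximation = 2*(1 - Phi(|z|)) = 0.762069.
Step 6: alpha = 0.05. fail to reject H0.

R = 6, z = -0.3028, p = 0.762069, fail to reject H0.


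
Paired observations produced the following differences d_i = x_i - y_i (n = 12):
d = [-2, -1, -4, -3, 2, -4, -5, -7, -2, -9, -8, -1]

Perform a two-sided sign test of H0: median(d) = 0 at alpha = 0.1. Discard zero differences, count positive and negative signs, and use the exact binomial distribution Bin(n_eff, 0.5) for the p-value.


Step 1: Discard zero differences. Original n = 12; n_eff = number of nonzero differences = 12.
Nonzero differences (with sign): -2, -1, -4, -3, +2, -4, -5, -7, -2, -9, -8, -1
Step 2: Count signs: positive = 1, negative = 11.
Step 3: Under H0: P(positive) = 0.5, so the number of positives S ~ Bin(12, 0.5).
Step 4: Two-sided exact p-value = sum of Bin(12,0.5) probabilities at or below the observed probability = 0.006348.
Step 5: alpha = 0.1. reject H0.

n_eff = 12, pos = 1, neg = 11, p = 0.006348, reject H0.


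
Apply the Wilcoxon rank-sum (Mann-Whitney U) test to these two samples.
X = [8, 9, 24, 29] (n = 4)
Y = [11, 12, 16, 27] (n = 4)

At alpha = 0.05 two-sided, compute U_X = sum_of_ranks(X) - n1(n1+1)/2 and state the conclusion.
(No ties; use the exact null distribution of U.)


Step 1: Combine and sort all 8 observations; assign midranks.
sorted (value, group): (8,X), (9,X), (11,Y), (12,Y), (16,Y), (24,X), (27,Y), (29,X)
ranks: 8->1, 9->2, 11->3, 12->4, 16->5, 24->6, 27->7, 29->8
Step 2: Rank sum for X: R1 = 1 + 2 + 6 + 8 = 17.
Step 3: U_X = R1 - n1(n1+1)/2 = 17 - 4*5/2 = 17 - 10 = 7.
       U_Y = n1*n2 - U_X = 16 - 7 = 9.
Step 4: No ties, so the exact null distribution of U (based on enumerating the C(8,4) = 70 equally likely rank assignments) gives the two-sided p-value.
Step 5: p-value = 0.885714; compare to alpha = 0.05. fail to reject H0.

U_X = 7, p = 0.885714, fail to reject H0 at alpha = 0.05.


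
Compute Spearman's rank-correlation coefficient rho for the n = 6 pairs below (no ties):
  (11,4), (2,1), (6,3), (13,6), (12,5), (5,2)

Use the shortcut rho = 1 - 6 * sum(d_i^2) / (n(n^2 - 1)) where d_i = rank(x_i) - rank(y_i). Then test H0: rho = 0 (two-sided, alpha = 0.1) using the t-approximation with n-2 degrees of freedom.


Step 1: Rank x and y separately (midranks; no ties here).
rank(x): 11->4, 2->1, 6->3, 13->6, 12->5, 5->2
rank(y): 4->4, 1->1, 3->3, 6->6, 5->5, 2->2
Step 2: d_i = R_x(i) - R_y(i); compute d_i^2.
  (4-4)^2=0, (1-1)^2=0, (3-3)^2=0, (6-6)^2=0, (5-5)^2=0, (2-2)^2=0
sum(d^2) = 0.
Step 3: rho = 1 - 6*0 / (6*(6^2 - 1)) = 1 - 0/210 = 1.000000.
Step 5: Two-sided p-value from the t-distribution with 4 df = 0.000000.
Step 6: alpha = 0.1. reject H0.

rho = 1.0000, p = 0.000000, reject H0 at alpha = 0.1.


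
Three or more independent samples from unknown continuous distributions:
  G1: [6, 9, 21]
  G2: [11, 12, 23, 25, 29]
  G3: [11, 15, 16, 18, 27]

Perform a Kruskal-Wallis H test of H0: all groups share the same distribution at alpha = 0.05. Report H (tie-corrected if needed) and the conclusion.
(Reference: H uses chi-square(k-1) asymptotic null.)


Step 1: Combine all N = 13 observations and assign midranks.
sorted (value, group, rank): (6,G1,1), (9,G1,2), (11,G2,3.5), (11,G3,3.5), (12,G2,5), (15,G3,6), (16,G3,7), (18,G3,8), (21,G1,9), (23,G2,10), (25,G2,11), (27,G3,12), (29,G2,13)
Step 2: Sum ranks within each group.
R_1 = 12 (n_1 = 3)
R_2 = 42.5 (n_2 = 5)
R_3 = 36.5 (n_3 = 5)
Step 3: H = 12/(N(N+1)) * sum(R_i^2/n_i) - 3(N+1)
     = 12/(13*14) * (12^2/3 + 42.5^2/5 + 36.5^2/5) - 3*14
     = 0.065934 * 675.7 - 42
     = 2.551648.
Step 4: Ties present; correction factor C = 1 - 6/(13^3 - 13) = 0.997253. Corrected H = 2.551648 / 0.997253 = 2.558678.
Step 5: Under H0, H ~ chi^2(2); p-value = 0.278221.
Step 6: alpha = 0.05. fail to reject H0.

H = 2.5587, df = 2, p = 0.278221, fail to reject H0.


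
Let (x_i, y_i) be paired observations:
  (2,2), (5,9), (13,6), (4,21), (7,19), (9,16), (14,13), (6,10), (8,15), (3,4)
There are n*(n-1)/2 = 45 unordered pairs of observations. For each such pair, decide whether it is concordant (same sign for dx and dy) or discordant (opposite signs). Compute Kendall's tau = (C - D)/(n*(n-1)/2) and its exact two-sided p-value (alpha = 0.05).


Step 1: Enumerate the 45 unordered pairs (i,j) with i<j and classify each by sign(x_j-x_i) * sign(y_j-y_i).
  (1,2):dx=+3,dy=+7->C; (1,3):dx=+11,dy=+4->C; (1,4):dx=+2,dy=+19->C; (1,5):dx=+5,dy=+17->C
  (1,6):dx=+7,dy=+14->C; (1,7):dx=+12,dy=+11->C; (1,8):dx=+4,dy=+8->C; (1,9):dx=+6,dy=+13->C
  (1,10):dx=+1,dy=+2->C; (2,3):dx=+8,dy=-3->D; (2,4):dx=-1,dy=+12->D; (2,5):dx=+2,dy=+10->C
  (2,6):dx=+4,dy=+7->C; (2,7):dx=+9,dy=+4->C; (2,8):dx=+1,dy=+1->C; (2,9):dx=+3,dy=+6->C
  (2,10):dx=-2,dy=-5->C; (3,4):dx=-9,dy=+15->D; (3,5):dx=-6,dy=+13->D; (3,6):dx=-4,dy=+10->D
  (3,7):dx=+1,dy=+7->C; (3,8):dx=-7,dy=+4->D; (3,9):dx=-5,dy=+9->D; (3,10):dx=-10,dy=-2->C
  (4,5):dx=+3,dy=-2->D; (4,6):dx=+5,dy=-5->D; (4,7):dx=+10,dy=-8->D; (4,8):dx=+2,dy=-11->D
  (4,9):dx=+4,dy=-6->D; (4,10):dx=-1,dy=-17->C; (5,6):dx=+2,dy=-3->D; (5,7):dx=+7,dy=-6->D
  (5,8):dx=-1,dy=-9->C; (5,9):dx=+1,dy=-4->D; (5,10):dx=-4,dy=-15->C; (6,7):dx=+5,dy=-3->D
  (6,8):dx=-3,dy=-6->C; (6,9):dx=-1,dy=-1->C; (6,10):dx=-6,dy=-12->C; (7,8):dx=-8,dy=-3->C
  (7,9):dx=-6,dy=+2->D; (7,10):dx=-11,dy=-9->C; (8,9):dx=+2,dy=+5->C; (8,10):dx=-3,dy=-6->C
  (9,10):dx=-5,dy=-11->C
Step 2: C = 28, D = 17, total pairs = 45.
Step 3: tau = (C - D)/(n(n-1)/2) = (28 - 17)/45 = 0.244444.
Step 4: Exact two-sided p-value (enumerate n! = 3628800 permutations of y under H0): p = 0.380720.
Step 5: alpha = 0.05. fail to reject H0.

tau_b = 0.2444 (C=28, D=17), p = 0.380720, fail to reject H0.


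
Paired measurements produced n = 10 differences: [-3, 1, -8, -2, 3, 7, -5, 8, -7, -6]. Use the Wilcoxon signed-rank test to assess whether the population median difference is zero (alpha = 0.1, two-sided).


Step 1: Drop any zero differences (none here) and take |d_i|.
|d| = [3, 1, 8, 2, 3, 7, 5, 8, 7, 6]
Step 2: Midrank |d_i| (ties get averaged ranks).
ranks: |3|->3.5, |1|->1, |8|->9.5, |2|->2, |3|->3.5, |7|->7.5, |5|->5, |8|->9.5, |7|->7.5, |6|->6
Step 3: Attach original signs; sum ranks with positive sign and with negative sign.
W+ = 1 + 3.5 + 7.5 + 9.5 = 21.5
W- = 3.5 + 9.5 + 2 + 5 + 7.5 + 6 = 33.5
(Check: W+ + W- = 55 should equal n(n+1)/2 = 55.)
Step 4: Test statistic W = min(W+, W-) = 21.5.
Step 5: Ties in |d|, so use the tie-corrected normal approximation.
        E[W] = n(n+1)/4 = 10*11/4 = 27.5.
        Tie groups: |d|=3 (t=2), |d|=7 (t=2), |d|=8 (t=2); sum(t^3 - t) = 18.
        Var[W] = n(n+1)(2n+1)/24 - sum(t^3-t)/48 = 2310/24 - 18/48 = 95.875.
        z = (W - E[W]) / sqrt(Var[W]) = (21.5 - 27.5) / 9.7916 = -0.6128.
        Two-sided p = 2*Phi(z) = 0.540027.
Step 6: alpha = 0.1. fail to reject H0.

W+ = 21.5, W- = 33.5, W = min = 21.5, p = 0.540027, fail to reject H0.


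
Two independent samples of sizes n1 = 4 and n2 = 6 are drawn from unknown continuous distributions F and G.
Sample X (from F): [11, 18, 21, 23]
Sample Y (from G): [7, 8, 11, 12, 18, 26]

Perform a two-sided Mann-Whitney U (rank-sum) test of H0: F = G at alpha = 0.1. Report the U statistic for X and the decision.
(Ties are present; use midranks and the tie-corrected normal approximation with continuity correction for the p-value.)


Step 1: Combine and sort all 10 observations; assign midranks.
sorted (value, group): (7,Y), (8,Y), (11,X), (11,Y), (12,Y), (18,X), (18,Y), (21,X), (23,X), (26,Y)
ranks: 7->1, 8->2, 11->3.5, 11->3.5, 12->5, 18->6.5, 18->6.5, 21->8, 23->9, 26->10
Step 2: Rank sum for X: R1 = 3.5 + 6.5 + 8 + 9 = 27.
Step 3: U_X = R1 - n1(n1+1)/2 = 27 - 4*5/2 = 27 - 10 = 17.
       U_Y = n1*n2 - U_X = 24 - 17 = 7.
Step 4: Ties are present, so use the tie-corrected normal approximation (with continuity correction) for the p-value.
Step 5: p-value = 0.334409; compare to alpha = 0.1. fail to reject H0.

U_X = 17, p = 0.334409, fail to reject H0 at alpha = 0.1.
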